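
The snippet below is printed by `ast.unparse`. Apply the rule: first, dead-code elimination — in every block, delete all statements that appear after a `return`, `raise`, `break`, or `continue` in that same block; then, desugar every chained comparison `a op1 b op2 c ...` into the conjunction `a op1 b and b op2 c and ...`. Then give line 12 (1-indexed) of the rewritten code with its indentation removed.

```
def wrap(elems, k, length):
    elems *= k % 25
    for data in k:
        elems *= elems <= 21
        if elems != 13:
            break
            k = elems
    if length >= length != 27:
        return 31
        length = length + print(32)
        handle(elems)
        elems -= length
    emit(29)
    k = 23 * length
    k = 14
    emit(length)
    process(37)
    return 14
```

Transformed code:
def wrap(elems, k, length):
    elems *= k % 25
    for data in k:
        elems *= elems <= 21
        if elems != 13:
            break
    if length >= length and length != 27:
        return 31
    emit(29)
    k = 23 * length
    k = 14
    emit(length)
    process(37)
    return 14

emit(length)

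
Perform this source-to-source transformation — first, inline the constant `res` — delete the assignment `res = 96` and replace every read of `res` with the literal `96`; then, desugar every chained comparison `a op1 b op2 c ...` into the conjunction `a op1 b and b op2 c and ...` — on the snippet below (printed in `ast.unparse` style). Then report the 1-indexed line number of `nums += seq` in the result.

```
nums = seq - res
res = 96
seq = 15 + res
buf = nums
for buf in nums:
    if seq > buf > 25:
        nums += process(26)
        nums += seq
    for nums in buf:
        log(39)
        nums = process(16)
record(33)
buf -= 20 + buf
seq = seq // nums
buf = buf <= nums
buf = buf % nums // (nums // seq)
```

Transformed code:
nums = seq - 96
seq = 15 + 96
buf = nums
for buf in nums:
    if seq > buf and buf > 25:
        nums += process(26)
        nums += seq
    for nums in buf:
        log(39)
        nums = process(16)
record(33)
buf -= 20 + buf
seq = seq // nums
buf = buf <= nums
buf = buf % nums // (nums // seq)

7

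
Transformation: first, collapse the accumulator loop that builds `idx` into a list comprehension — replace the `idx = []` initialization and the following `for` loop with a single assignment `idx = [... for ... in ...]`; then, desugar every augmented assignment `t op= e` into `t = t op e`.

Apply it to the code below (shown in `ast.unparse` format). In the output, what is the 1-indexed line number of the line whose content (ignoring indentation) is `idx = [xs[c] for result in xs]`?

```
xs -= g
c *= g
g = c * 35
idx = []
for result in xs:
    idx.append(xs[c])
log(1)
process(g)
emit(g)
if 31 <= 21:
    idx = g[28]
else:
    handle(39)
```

Transformed code:
xs = xs - g
c = c * g
g = c * 35
idx = [xs[c] for result in xs]
log(1)
process(g)
emit(g)
if 31 <= 21:
    idx = g[28]
else:
    handle(39)

4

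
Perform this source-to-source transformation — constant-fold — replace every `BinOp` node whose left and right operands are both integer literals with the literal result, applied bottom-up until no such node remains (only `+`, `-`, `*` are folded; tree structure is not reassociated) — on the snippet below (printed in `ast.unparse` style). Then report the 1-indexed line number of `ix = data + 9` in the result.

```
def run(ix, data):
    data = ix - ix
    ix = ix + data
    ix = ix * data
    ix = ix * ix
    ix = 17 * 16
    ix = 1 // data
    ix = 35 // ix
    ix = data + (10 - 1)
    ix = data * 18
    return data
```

Transformed code:
def run(ix, data):
    data = ix - ix
    ix = ix + data
    ix = ix * data
    ix = ix * ix
    ix = 272
    ix = 1 // data
    ix = 35 // ix
    ix = data + 9
    ix = data * 18
    return data

9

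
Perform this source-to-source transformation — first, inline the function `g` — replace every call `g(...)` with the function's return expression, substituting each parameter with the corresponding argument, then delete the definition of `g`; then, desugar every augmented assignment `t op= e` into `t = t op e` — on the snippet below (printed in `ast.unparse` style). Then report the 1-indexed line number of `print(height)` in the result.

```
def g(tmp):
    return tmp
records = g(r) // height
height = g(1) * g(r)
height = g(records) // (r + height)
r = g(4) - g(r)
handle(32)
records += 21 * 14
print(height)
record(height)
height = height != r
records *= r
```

7

Transformed code:
records = r // height
height = 1 * r
height = records // (r + height)
r = 4 - r
handle(32)
records = records + 21 * 14
print(height)
record(height)
height = height != r
records = records * r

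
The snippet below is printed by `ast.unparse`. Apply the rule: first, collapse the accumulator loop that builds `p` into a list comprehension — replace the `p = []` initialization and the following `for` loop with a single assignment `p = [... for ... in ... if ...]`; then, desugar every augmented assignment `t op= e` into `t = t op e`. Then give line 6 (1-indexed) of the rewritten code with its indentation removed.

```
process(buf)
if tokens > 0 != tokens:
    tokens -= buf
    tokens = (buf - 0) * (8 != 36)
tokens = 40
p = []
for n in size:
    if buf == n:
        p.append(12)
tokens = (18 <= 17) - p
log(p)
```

p = [12 for n in size if buf == n]

Transformed code:
process(buf)
if tokens > 0 != tokens:
    tokens = tokens - buf
    tokens = (buf - 0) * (8 != 36)
tokens = 40
p = [12 for n in size if buf == n]
tokens = (18 <= 17) - p
log(p)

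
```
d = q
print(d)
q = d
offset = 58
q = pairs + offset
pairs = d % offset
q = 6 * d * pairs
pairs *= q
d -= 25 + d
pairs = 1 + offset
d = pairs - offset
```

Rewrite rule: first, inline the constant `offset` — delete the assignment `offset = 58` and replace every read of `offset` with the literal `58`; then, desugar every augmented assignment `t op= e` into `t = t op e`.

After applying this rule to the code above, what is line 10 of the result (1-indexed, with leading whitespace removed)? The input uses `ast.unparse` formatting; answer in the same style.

Transformed code:
d = q
print(d)
q = d
q = pairs + 58
pairs = d % 58
q = 6 * d * pairs
pairs = pairs * q
d = d - (25 + d)
pairs = 1 + 58
d = pairs - 58

d = pairs - 58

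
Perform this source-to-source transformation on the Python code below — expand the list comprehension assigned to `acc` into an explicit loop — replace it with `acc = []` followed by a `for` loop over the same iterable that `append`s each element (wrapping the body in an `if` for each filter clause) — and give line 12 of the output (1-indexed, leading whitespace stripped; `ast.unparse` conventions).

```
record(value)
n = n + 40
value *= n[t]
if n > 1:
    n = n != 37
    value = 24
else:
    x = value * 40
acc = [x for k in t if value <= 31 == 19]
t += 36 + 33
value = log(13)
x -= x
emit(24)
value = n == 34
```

Transformed code:
record(value)
n = n + 40
value *= n[t]
if n > 1:
    n = n != 37
    value = 24
else:
    x = value * 40
acc = []
for k in t:
    if value <= 31 == 19:
        acc.append(x)
t += 36 + 33
value = log(13)
x -= x
emit(24)
value = n == 34

acc.append(x)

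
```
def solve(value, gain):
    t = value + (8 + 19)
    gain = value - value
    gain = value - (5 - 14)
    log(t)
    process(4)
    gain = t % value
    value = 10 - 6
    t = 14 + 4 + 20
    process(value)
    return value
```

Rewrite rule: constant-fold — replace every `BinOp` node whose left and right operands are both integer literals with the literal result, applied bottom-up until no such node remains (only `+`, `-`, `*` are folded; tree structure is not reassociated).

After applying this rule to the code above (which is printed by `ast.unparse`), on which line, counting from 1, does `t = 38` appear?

Transformed code:
def solve(value, gain):
    t = value + 27
    gain = value - value
    gain = value - -9
    log(t)
    process(4)
    gain = t % value
    value = 4
    t = 38
    process(value)
    return value

9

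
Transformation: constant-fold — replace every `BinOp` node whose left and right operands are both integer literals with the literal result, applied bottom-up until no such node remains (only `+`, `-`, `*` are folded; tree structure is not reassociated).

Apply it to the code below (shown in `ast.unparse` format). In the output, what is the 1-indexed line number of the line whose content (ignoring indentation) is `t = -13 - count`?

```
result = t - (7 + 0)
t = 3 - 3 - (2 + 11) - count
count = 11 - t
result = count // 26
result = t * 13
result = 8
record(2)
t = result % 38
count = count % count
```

2

Transformed code:
result = t - 7
t = -13 - count
count = 11 - t
result = count // 26
result = t * 13
result = 8
record(2)
t = result % 38
count = count % count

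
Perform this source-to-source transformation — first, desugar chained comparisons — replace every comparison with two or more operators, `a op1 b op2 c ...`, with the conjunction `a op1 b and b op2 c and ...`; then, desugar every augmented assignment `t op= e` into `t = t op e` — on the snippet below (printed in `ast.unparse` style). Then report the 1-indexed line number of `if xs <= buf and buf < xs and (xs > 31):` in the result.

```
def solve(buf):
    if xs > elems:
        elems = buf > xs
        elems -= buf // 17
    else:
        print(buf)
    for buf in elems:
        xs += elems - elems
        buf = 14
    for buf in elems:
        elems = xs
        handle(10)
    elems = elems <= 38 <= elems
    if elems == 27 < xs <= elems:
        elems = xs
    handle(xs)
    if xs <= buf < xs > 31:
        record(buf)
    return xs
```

17

Transformed code:
def solve(buf):
    if xs > elems:
        elems = buf > xs
        elems = elems - buf // 17
    else:
        print(buf)
    for buf in elems:
        xs = xs + (elems - elems)
        buf = 14
    for buf in elems:
        elems = xs
        handle(10)
    elems = elems <= 38 and 38 <= elems
    if elems == 27 and 27 < xs and (xs <= elems):
        elems = xs
    handle(xs)
    if xs <= buf and buf < xs and (xs > 31):
        record(buf)
    return xs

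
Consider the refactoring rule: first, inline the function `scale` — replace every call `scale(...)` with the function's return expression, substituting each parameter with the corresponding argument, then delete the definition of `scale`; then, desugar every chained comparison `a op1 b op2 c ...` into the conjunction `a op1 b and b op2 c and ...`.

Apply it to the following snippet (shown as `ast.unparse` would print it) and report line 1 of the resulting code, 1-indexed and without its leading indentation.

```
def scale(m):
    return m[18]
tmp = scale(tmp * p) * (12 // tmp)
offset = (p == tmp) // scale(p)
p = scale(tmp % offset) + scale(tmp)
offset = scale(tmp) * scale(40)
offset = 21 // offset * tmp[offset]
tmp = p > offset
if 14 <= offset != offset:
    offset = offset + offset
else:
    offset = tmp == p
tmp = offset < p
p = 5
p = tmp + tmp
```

Transformed code:
tmp = (tmp * p)[18] * (12 // tmp)
offset = (p == tmp) // p[18]
p = (tmp % offset)[18] + tmp[18]
offset = tmp[18] * 40[18]
offset = 21 // offset * tmp[offset]
tmp = p > offset
if 14 <= offset and offset != offset:
    offset = offset + offset
else:
    offset = tmp == p
tmp = offset < p
p = 5
p = tmp + tmp

tmp = (tmp * p)[18] * (12 // tmp)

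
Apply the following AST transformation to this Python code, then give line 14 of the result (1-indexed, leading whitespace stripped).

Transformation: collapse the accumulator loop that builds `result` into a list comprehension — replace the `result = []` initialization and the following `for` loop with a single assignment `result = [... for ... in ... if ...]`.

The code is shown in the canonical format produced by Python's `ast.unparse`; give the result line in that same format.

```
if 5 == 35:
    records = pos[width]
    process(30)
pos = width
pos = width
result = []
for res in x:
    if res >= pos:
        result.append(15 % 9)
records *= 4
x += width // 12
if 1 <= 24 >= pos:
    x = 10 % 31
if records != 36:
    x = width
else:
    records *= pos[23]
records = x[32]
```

Transformed code:
if 5 == 35:
    records = pos[width]
    process(30)
pos = width
pos = width
result = [15 % 9 for res in x if res >= pos]
records *= 4
x += width // 12
if 1 <= 24 >= pos:
    x = 10 % 31
if records != 36:
    x = width
else:
    records *= pos[23]
records = x[32]

records *= pos[23]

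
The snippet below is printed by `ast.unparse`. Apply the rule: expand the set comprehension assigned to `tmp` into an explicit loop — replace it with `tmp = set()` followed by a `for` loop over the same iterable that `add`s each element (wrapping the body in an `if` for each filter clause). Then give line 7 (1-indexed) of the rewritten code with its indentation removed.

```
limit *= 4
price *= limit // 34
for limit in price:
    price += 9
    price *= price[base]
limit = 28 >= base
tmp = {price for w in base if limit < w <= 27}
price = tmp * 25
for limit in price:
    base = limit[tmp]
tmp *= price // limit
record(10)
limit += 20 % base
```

Transformed code:
limit *= 4
price *= limit // 34
for limit in price:
    price += 9
    price *= price[base]
limit = 28 >= base
tmp = set()
for w in base:
    if limit < w <= 27:
        tmp.add(price)
price = tmp * 25
for limit in price:
    base = limit[tmp]
tmp *= price // limit
record(10)
limit += 20 % base

tmp = set()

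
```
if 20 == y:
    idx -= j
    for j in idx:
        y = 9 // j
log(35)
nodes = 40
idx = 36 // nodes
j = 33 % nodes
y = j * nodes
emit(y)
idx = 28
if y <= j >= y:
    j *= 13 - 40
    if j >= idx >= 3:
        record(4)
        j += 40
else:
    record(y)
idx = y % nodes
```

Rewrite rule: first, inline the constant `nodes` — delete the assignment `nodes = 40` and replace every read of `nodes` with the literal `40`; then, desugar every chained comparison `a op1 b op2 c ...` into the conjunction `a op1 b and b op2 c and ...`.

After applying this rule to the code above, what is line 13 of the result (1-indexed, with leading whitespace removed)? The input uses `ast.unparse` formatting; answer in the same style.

Transformed code:
if 20 == y:
    idx -= j
    for j in idx:
        y = 9 // j
log(35)
idx = 36 // 40
j = 33 % 40
y = j * 40
emit(y)
idx = 28
if y <= j and j >= y:
    j *= 13 - 40
    if j >= idx and idx >= 3:
        record(4)
        j += 40
else:
    record(y)
idx = y % 40

if j >= idx and idx >= 3:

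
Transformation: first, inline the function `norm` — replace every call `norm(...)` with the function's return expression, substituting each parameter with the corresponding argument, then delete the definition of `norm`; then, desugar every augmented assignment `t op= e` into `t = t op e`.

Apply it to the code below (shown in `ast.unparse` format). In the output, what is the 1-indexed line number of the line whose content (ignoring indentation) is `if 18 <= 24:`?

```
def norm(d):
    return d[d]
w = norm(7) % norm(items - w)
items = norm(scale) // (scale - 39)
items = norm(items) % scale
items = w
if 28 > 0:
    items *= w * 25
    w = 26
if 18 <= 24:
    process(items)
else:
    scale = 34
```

8

Transformed code:
w = 7[7] % (items - w)[items - w]
items = scale[scale] // (scale - 39)
items = items[items] % scale
items = w
if 28 > 0:
    items = items * (w * 25)
    w = 26
if 18 <= 24:
    process(items)
else:
    scale = 34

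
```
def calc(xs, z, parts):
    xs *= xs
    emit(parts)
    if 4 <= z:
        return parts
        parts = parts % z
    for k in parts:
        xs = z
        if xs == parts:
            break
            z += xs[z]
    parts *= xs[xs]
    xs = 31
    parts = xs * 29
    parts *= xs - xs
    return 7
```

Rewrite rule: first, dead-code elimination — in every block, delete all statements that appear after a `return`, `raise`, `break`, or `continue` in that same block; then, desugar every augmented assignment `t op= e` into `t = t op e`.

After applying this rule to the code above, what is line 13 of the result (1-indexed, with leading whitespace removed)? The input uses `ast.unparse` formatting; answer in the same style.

Transformed code:
def calc(xs, z, parts):
    xs = xs * xs
    emit(parts)
    if 4 <= z:
        return parts
    for k in parts:
        xs = z
        if xs == parts:
            break
    parts = parts * xs[xs]
    xs = 31
    parts = xs * 29
    parts = parts * (xs - xs)
    return 7

parts = parts * (xs - xs)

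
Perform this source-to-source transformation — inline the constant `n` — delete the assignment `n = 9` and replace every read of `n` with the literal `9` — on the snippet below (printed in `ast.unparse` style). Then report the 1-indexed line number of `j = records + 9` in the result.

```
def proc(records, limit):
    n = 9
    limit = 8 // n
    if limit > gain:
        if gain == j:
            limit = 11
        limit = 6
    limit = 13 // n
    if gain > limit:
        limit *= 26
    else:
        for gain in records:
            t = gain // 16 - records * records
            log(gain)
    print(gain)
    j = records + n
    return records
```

15

Transformed code:
def proc(records, limit):
    limit = 8 // 9
    if limit > gain:
        if gain == j:
            limit = 11
        limit = 6
    limit = 13 // 9
    if gain > limit:
        limit *= 26
    else:
        for gain in records:
            t = gain // 16 - records * records
            log(gain)
    print(gain)
    j = records + 9
    return records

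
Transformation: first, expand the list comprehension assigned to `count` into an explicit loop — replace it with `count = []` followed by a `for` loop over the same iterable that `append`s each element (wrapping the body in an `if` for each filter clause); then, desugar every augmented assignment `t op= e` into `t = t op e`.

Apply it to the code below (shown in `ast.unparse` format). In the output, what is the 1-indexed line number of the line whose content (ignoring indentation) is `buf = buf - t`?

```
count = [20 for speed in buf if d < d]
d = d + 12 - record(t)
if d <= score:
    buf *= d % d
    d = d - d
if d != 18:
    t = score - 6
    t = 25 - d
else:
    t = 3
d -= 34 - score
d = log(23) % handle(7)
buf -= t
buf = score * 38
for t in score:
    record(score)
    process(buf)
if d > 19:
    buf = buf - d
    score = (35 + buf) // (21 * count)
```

Transformed code:
count = []
for speed in buf:
    if d < d:
        count.append(20)
d = d + 12 - record(t)
if d <= score:
    buf = buf * (d % d)
    d = d - d
if d != 18:
    t = score - 6
    t = 25 - d
else:
    t = 3
d = d - (34 - score)
d = log(23) % handle(7)
buf = buf - t
buf = score * 38
for t in score:
    record(score)
    process(buf)
if d > 19:
    buf = buf - d
    score = (35 + buf) // (21 * count)

16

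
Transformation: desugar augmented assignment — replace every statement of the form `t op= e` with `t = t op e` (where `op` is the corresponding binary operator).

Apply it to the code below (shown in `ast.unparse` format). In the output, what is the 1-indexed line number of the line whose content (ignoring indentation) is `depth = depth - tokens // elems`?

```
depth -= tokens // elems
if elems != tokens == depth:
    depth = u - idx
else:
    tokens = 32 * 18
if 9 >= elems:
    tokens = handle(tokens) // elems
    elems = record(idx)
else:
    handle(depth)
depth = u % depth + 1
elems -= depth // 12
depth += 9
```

1

Transformed code:
depth = depth - tokens // elems
if elems != tokens == depth:
    depth = u - idx
else:
    tokens = 32 * 18
if 9 >= elems:
    tokens = handle(tokens) // elems
    elems = record(idx)
else:
    handle(depth)
depth = u % depth + 1
elems = elems - depth // 12
depth = depth + 9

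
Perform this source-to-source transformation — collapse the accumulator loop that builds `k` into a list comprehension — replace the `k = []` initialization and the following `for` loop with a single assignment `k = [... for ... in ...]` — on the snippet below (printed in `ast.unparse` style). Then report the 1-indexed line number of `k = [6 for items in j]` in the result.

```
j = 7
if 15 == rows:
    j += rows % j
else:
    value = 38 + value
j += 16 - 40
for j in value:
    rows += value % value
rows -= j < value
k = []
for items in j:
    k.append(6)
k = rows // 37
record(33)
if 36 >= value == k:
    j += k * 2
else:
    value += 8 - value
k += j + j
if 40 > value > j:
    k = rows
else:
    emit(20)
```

Transformed code:
j = 7
if 15 == rows:
    j += rows % j
else:
    value = 38 + value
j += 16 - 40
for j in value:
    rows += value % value
rows -= j < value
k = [6 for items in j]
k = rows // 37
record(33)
if 36 >= value == k:
    j += k * 2
else:
    value += 8 - value
k += j + j
if 40 > value > j:
    k = rows
else:
    emit(20)

10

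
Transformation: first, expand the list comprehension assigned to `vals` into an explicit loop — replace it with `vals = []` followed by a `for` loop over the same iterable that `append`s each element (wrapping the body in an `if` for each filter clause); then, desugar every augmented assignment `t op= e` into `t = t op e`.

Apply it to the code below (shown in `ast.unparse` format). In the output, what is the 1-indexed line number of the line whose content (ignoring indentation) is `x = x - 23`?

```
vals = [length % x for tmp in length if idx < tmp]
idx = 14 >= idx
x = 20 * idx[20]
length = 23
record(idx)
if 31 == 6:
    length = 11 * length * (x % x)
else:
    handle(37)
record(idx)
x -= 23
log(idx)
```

Transformed code:
vals = []
for tmp in length:
    if idx < tmp:
        vals.append(length % x)
idx = 14 >= idx
x = 20 * idx[20]
length = 23
record(idx)
if 31 == 6:
    length = 11 * length * (x % x)
else:
    handle(37)
record(idx)
x = x - 23
log(idx)

14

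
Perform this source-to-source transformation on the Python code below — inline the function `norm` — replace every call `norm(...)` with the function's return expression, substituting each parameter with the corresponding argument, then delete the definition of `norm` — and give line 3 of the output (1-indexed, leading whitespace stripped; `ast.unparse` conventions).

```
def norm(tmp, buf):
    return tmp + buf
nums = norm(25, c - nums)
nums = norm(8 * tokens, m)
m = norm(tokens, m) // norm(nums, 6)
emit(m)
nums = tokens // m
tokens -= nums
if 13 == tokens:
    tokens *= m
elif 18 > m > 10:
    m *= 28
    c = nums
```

Transformed code:
nums = 25 + (c - nums)
nums = 8 * tokens + m
m = (tokens + m) // (nums + 6)
emit(m)
nums = tokens // m
tokens -= nums
if 13 == tokens:
    tokens *= m
elif 18 > m > 10:
    m *= 28
    c = nums

m = (tokens + m) // (nums + 6)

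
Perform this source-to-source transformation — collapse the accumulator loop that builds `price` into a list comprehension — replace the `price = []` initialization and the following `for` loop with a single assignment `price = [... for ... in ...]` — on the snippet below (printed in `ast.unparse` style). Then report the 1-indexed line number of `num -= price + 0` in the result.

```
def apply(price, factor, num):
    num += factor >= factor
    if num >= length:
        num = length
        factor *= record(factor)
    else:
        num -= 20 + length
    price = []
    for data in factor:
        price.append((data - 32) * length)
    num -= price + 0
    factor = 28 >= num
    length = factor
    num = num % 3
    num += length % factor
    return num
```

Transformed code:
def apply(price, factor, num):
    num += factor >= factor
    if num >= length:
        num = length
        factor *= record(factor)
    else:
        num -= 20 + length
    price = [(data - 32) * length for data in factor]
    num -= price + 0
    factor = 28 >= num
    length = factor
    num = num % 3
    num += length % factor
    return num

9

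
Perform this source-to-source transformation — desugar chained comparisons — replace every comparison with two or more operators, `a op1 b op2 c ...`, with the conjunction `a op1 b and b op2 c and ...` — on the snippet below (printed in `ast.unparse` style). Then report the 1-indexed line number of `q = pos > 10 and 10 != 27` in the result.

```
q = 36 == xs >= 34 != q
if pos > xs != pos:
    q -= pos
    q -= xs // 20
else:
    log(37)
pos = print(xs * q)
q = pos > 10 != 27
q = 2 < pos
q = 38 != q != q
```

Transformed code:
q = 36 == xs and xs >= 34 and (34 != q)
if pos > xs and xs != pos:
    q -= pos
    q -= xs // 20
else:
    log(37)
pos = print(xs * q)
q = pos > 10 and 10 != 27
q = 2 < pos
q = 38 != q and q != q

8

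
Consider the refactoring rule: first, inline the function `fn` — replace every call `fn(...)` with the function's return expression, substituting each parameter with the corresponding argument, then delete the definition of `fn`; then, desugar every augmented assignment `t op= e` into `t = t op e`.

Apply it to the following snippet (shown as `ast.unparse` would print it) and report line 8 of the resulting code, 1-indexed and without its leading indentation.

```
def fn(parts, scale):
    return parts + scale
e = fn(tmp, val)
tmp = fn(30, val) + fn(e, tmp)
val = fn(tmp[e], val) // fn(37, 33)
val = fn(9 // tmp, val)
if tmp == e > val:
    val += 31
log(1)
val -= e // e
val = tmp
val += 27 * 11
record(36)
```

val = val - e // e

Transformed code:
e = tmp + val
tmp = 30 + val + (e + tmp)
val = (tmp[e] + val) // (37 + 33)
val = 9 // tmp + val
if tmp == e > val:
    val = val + 31
log(1)
val = val - e // e
val = tmp
val = val + 27 * 11
record(36)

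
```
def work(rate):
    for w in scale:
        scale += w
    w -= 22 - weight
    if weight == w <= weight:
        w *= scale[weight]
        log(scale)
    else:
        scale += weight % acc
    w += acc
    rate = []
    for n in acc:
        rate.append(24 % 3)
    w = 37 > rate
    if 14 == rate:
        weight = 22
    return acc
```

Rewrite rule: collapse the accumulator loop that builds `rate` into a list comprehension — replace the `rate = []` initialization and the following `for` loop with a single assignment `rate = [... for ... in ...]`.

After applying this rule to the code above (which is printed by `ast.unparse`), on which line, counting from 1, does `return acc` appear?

Transformed code:
def work(rate):
    for w in scale:
        scale += w
    w -= 22 - weight
    if weight == w <= weight:
        w *= scale[weight]
        log(scale)
    else:
        scale += weight % acc
    w += acc
    rate = [24 % 3 for n in acc]
    w = 37 > rate
    if 14 == rate:
        weight = 22
    return acc

15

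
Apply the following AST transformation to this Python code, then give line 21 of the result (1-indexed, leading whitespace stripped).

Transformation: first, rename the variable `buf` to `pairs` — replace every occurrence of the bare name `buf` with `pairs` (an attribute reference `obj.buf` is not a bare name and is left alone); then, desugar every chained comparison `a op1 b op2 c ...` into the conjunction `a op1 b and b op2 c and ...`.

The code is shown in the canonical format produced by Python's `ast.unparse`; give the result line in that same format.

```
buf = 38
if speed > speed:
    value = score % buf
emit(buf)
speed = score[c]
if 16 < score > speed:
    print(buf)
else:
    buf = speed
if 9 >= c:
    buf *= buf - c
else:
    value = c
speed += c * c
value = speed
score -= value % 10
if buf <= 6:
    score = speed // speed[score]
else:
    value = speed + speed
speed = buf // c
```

speed = pairs // c

Transformed code:
pairs = 38
if speed > speed:
    value = score % pairs
emit(pairs)
speed = score[c]
if 16 < score and score > speed:
    print(pairs)
else:
    pairs = speed
if 9 >= c:
    pairs *= pairs - c
else:
    value = c
speed += c * c
value = speed
score -= value % 10
if pairs <= 6:
    score = speed // speed[score]
else:
    value = speed + speed
speed = pairs // c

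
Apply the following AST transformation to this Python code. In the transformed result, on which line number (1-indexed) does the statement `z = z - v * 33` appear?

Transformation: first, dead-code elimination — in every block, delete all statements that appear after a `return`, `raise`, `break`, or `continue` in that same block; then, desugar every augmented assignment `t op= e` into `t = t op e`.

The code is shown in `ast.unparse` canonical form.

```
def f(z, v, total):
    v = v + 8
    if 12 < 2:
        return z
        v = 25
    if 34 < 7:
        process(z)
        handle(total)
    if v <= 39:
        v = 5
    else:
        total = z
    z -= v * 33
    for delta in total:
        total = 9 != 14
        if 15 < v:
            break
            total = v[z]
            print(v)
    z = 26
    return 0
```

Transformed code:
def f(z, v, total):
    v = v + 8
    if 12 < 2:
        return z
    if 34 < 7:
        process(z)
        handle(total)
    if v <= 39:
        v = 5
    else:
        total = z
    z = z - v * 33
    for delta in total:
        total = 9 != 14
        if 15 < v:
            break
    z = 26
    return 0

12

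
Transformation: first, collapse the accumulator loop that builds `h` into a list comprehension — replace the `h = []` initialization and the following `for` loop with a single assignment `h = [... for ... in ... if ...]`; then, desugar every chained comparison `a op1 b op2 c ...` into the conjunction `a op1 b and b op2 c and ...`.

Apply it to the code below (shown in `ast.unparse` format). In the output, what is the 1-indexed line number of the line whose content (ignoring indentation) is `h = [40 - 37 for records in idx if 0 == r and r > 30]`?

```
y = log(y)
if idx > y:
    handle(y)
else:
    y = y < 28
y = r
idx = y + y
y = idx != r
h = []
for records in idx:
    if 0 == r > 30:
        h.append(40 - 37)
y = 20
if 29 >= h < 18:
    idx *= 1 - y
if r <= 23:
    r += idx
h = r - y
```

Transformed code:
y = log(y)
if idx > y:
    handle(y)
else:
    y = y < 28
y = r
idx = y + y
y = idx != r
h = [40 - 37 for records in idx if 0 == r and r > 30]
y = 20
if 29 >= h and h < 18:
    idx *= 1 - y
if r <= 23:
    r += idx
h = r - y

9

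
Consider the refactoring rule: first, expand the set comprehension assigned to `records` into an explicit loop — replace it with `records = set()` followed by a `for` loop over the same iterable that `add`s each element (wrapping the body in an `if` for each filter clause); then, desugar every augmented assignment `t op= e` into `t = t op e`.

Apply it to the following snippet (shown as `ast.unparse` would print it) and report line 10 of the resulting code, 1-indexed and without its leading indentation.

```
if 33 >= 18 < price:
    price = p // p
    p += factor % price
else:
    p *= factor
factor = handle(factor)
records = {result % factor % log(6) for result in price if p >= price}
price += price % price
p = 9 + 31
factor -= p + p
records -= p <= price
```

records.add(result % factor % log(6))

Transformed code:
if 33 >= 18 < price:
    price = p // p
    p = p + factor % price
else:
    p = p * factor
factor = handle(factor)
records = set()
for result in price:
    if p >= price:
        records.add(result % factor % log(6))
price = price + price % price
p = 9 + 31
factor = factor - (p + p)
records = records - (p <= price)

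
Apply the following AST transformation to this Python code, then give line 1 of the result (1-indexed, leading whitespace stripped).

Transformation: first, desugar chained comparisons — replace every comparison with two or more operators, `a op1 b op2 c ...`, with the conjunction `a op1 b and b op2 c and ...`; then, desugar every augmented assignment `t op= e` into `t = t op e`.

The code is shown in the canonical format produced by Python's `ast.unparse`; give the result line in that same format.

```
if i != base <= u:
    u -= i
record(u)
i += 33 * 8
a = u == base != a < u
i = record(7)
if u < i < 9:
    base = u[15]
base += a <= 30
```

Transformed code:
if i != base and base <= u:
    u = u - i
record(u)
i = i + 33 * 8
a = u == base and base != a and (a < u)
i = record(7)
if u < i and i < 9:
    base = u[15]
base = base + (a <= 30)

if i != base and base <= u:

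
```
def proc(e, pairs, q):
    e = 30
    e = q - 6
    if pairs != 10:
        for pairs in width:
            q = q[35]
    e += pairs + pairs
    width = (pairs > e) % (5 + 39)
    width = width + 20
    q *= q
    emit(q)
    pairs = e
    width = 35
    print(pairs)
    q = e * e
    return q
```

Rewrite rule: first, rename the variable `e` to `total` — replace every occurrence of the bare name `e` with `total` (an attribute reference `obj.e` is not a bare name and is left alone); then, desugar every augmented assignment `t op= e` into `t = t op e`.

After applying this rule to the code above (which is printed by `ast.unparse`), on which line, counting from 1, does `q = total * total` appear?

15

Transformed code:
def proc(total, pairs, q):
    total = 30
    total = q - 6
    if pairs != 10:
        for pairs in width:
            q = q[35]
    total = total + (pairs + pairs)
    width = (pairs > total) % (5 + 39)
    width = width + 20
    q = q * q
    emit(q)
    pairs = total
    width = 35
    print(pairs)
    q = total * total
    return q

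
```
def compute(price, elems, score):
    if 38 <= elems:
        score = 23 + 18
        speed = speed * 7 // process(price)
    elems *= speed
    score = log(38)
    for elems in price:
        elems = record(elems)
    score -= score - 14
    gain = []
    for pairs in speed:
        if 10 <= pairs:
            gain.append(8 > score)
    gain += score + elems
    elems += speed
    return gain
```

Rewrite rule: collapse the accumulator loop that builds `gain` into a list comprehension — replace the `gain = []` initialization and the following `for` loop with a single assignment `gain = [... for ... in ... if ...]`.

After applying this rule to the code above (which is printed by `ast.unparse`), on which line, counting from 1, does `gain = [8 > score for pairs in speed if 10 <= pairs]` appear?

Transformed code:
def compute(price, elems, score):
    if 38 <= elems:
        score = 23 + 18
        speed = speed * 7 // process(price)
    elems *= speed
    score = log(38)
    for elems in price:
        elems = record(elems)
    score -= score - 14
    gain = [8 > score for pairs in speed if 10 <= pairs]
    gain += score + elems
    elems += speed
    return gain

10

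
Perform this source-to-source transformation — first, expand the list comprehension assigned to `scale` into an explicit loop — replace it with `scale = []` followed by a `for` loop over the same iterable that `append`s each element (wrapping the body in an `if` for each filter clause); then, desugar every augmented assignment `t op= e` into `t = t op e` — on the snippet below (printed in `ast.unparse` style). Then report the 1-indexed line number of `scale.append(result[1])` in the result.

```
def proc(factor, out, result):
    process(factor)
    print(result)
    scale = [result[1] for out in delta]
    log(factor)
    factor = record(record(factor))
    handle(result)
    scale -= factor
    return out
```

6

Transformed code:
def proc(factor, out, result):
    process(factor)
    print(result)
    scale = []
    for out in delta:
        scale.append(result[1])
    log(factor)
    factor = record(record(factor))
    handle(result)
    scale = scale - factor
    return out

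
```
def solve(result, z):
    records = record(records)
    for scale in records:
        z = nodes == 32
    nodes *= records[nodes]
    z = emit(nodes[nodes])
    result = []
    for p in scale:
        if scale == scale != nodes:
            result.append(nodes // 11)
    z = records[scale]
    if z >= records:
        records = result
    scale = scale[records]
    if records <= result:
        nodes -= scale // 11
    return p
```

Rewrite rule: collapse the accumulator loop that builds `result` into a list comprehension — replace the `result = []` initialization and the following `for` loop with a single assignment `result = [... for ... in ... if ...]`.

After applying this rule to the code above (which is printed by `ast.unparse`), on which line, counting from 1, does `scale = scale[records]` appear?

11

Transformed code:
def solve(result, z):
    records = record(records)
    for scale in records:
        z = nodes == 32
    nodes *= records[nodes]
    z = emit(nodes[nodes])
    result = [nodes // 11 for p in scale if scale == scale != nodes]
    z = records[scale]
    if z >= records:
        records = result
    scale = scale[records]
    if records <= result:
        nodes -= scale // 11
    return p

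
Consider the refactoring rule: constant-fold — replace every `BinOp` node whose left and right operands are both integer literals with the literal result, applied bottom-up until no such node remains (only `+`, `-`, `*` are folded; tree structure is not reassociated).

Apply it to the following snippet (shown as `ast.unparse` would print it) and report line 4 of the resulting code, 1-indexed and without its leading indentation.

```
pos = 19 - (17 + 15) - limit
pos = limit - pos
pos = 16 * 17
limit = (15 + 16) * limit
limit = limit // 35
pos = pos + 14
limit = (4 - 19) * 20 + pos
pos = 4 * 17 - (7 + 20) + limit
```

limit = 31 * limit

Transformed code:
pos = -13 - limit
pos = limit - pos
pos = 272
limit = 31 * limit
limit = limit // 35
pos = pos + 14
limit = -300 + pos
pos = 41 + limit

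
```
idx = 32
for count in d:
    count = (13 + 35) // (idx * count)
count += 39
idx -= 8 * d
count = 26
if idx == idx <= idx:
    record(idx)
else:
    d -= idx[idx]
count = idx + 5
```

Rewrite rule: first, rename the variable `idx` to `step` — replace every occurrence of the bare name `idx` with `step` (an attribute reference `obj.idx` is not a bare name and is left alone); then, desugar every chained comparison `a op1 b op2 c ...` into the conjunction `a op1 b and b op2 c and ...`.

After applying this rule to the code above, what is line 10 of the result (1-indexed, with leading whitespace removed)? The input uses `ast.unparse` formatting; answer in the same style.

d -= step[step]

Transformed code:
step = 32
for count in d:
    count = (13 + 35) // (step * count)
count += 39
step -= 8 * d
count = 26
if step == step and step <= step:
    record(step)
else:
    d -= step[step]
count = step + 5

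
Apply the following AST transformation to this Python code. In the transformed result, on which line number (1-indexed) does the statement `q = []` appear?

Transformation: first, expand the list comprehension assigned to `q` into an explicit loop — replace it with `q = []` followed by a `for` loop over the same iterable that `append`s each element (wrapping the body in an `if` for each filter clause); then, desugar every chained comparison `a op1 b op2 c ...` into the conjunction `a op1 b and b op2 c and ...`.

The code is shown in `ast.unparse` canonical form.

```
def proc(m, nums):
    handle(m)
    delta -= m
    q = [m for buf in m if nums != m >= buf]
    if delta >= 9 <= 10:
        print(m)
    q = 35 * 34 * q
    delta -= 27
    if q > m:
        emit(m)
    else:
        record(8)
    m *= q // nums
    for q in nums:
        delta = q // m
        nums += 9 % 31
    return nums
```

4

Transformed code:
def proc(m, nums):
    handle(m)
    delta -= m
    q = []
    for buf in m:
        if nums != m and m >= buf:
            q.append(m)
    if delta >= 9 and 9 <= 10:
        print(m)
    q = 35 * 34 * q
    delta -= 27
    if q > m:
        emit(m)
    else:
        record(8)
    m *= q // nums
    for q in nums:
        delta = q // m
        nums += 9 % 31
    return nums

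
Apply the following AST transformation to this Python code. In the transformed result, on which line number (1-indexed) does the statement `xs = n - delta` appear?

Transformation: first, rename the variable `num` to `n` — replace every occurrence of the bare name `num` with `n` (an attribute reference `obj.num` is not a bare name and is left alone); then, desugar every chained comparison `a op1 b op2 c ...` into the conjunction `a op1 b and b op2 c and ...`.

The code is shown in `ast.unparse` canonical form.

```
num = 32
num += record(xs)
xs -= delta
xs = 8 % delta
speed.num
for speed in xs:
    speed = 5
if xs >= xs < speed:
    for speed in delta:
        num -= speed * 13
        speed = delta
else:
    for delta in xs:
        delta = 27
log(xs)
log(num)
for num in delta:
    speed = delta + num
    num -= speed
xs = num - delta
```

Transformed code:
n = 32
n += record(xs)
xs -= delta
xs = 8 % delta
speed.num
for speed in xs:
    speed = 5
if xs >= xs and xs < speed:
    for speed in delta:
        n -= speed * 13
        speed = delta
else:
    for delta in xs:
        delta = 27
log(xs)
log(n)
for n in delta:
    speed = delta + n
    n -= speed
xs = n - delta

20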